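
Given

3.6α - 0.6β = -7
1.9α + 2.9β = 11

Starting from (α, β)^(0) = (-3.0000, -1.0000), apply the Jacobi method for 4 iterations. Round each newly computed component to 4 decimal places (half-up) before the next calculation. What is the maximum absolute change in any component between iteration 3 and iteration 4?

Iteration 1:
  α = (-7 - (-0.6)·-1.0000) / (3.6) = -2.1111
  β = (11 - (1.9)·-3.0000) / (2.9) = 5.7586
Iteration 2:
  α = (-7 - (-0.6)·5.7586) / (3.6) = -0.9847
  β = (11 - (1.9)·-2.1111) / (2.9) = 5.1762
Iteration 3:
  α = (-7 - (-0.6)·5.1762) / (3.6) = -1.0817
  β = (11 - (1.9)·-0.9847) / (2.9) = 4.4383
Iteration 4:
  α = (-7 - (-0.6)·4.4383) / (3.6) = -1.2047
  β = (11 - (1.9)·-1.0817) / (2.9) = 4.5018
Change: (-0.1230, 0.0635) → max |·| = 0.1230

0.1230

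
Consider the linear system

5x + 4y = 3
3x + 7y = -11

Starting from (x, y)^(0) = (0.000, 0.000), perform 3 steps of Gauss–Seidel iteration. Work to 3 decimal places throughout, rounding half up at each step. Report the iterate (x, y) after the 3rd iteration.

Iteration 1:
  x = (3 - (4)·0.000) / (5) = 0.600
  y = (-11 - (3)·0.600) / (7) = -1.829
Iteration 2:
  x = (3 - (4)·-1.829) / (5) = 2.063
  y = (-11 - (3)·2.063) / (7) = -2.456
Iteration 3:
  x = (3 - (4)·-2.456) / (5) = 2.565
  y = (-11 - (3)·2.565) / (7) = -2.671

(2.565, -2.671)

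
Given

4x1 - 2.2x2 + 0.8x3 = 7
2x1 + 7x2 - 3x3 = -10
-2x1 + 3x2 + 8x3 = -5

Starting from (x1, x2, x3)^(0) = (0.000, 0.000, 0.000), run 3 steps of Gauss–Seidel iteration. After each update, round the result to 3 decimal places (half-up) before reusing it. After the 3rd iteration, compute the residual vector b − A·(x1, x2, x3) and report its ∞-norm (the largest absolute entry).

Iteration 1:
  x1 = (7 - (-2.2)·0.000 - (0.8)·0.000) / (4) = 1.750
  x2 = (-10 - (2)·1.750 - (-3)·0.000) / (7) = -1.929
  x3 = (-5 - (-2)·1.750 - (3)·-1.929) / (8) = 0.536
Iteration 2:
  x1 = (7 - (-2.2)·-1.929 - (0.8)·0.536) / (4) = 0.582
  x2 = (-10 - (2)·0.582 - (-3)·0.536) / (7) = -1.365
  x3 = (-5 - (-2)·0.582 - (3)·-1.365) / (8) = 0.032
Iteration 3:
  x1 = (7 - (-2.2)·-1.365 - (0.8)·0.032) / (4) = 0.993
  x2 = (-10 - (2)·0.993 - (-3)·0.032) / (7) = -1.699
  x3 = (-5 - (-2)·0.993 - (3)·-1.699) / (8) = 0.260
Residual b − A·x = (-0.918, 0.687, 0.003); ∞-norm = 0.918

0.918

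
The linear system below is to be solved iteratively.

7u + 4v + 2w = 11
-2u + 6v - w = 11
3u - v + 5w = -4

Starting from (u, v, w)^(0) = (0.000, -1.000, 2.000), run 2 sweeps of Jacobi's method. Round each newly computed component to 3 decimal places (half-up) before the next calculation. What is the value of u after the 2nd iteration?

0.619

Iteration 1:
  u = (11 - (4)·-1.000 - (2)·2.000) / (7) = 1.571
  v = (11 - (-2)·0.000 - (-1)·2.000) / (6) = 2.167
  w = (-4 - (3)·0.000 - (-1)·-1.000) / (5) = -1.000
Iteration 2:
  u = (11 - (4)·2.167 - (2)·-1.000) / (7) = 0.619
  v = (11 - (-2)·1.571 - (-1)·-1.000) / (6) = 2.190
  w = (-4 - (3)·1.571 - (-1)·2.167) / (5) = -1.309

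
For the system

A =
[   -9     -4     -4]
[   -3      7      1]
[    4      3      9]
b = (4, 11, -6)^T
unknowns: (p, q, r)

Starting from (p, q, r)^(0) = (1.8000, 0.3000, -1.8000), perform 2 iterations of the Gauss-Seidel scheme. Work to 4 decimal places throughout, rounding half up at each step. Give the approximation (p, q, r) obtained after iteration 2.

(-0.6743, 1.4834, -0.8614)

Iteration 1:
  p = (4 - (-4)·0.3000 - (-4)·-1.8000) / (-9) = 0.2222
  q = (11 - (-3)·0.2222 - (1)·-1.8000) / (7) = 1.9238
  r = (-6 - (4)·0.2222 - (3)·1.9238) / (9) = -1.4067
Iteration 2:
  p = (4 - (-4)·1.9238 - (-4)·-1.4067) / (-9) = -0.6743
  q = (11 - (-3)·-0.6743 - (1)·-1.4067) / (7) = 1.4834
  r = (-6 - (4)·-0.6743 - (3)·1.4834) / (9) = -0.8614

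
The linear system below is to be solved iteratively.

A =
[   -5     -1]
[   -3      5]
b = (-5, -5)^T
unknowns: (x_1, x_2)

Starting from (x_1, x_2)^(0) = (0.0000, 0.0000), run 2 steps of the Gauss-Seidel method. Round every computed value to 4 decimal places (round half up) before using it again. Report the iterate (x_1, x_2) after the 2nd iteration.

(1.0800, -0.3520)

Iteration 1:
  x_1 = (-5 - (-1)·0.0000) / (-5) = 1.0000
  x_2 = (-5 - (-3)·1.0000) / (5) = -0.4000
Iteration 2:
  x_1 = (-5 - (-1)·-0.4000) / (-5) = 1.0800
  x_2 = (-5 - (-3)·1.0800) / (5) = -0.3520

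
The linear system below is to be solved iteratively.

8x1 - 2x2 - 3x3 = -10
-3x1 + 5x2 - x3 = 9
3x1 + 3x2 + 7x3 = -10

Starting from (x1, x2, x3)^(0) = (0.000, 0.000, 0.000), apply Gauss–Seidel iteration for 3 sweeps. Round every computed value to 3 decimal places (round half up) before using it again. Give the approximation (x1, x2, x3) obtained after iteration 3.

(-1.489, 0.694, -1.088)

Iteration 1:
  x1 = (-10 - (-2)·0.000 - (-3)·0.000) / (8) = -1.250
  x2 = (9 - (-3)·-1.250 - (-1)·0.000) / (5) = 1.050
  x3 = (-10 - (3)·-1.250 - (3)·1.050) / (7) = -1.343
Iteration 2:
  x1 = (-10 - (-2)·1.050 - (-3)·-1.343) / (8) = -1.491
  x2 = (9 - (-3)·-1.491 - (-1)·-1.343) / (5) = 0.637
  x3 = (-10 - (3)·-1.491 - (3)·0.637) / (7) = -1.063
Iteration 3:
  x1 = (-10 - (-2)·0.637 - (-3)·-1.063) / (8) = -1.489
  x2 = (9 - (-3)·-1.489 - (-1)·-1.063) / (5) = 0.694
  x3 = (-10 - (3)·-1.489 - (3)·0.694) / (7) = -1.088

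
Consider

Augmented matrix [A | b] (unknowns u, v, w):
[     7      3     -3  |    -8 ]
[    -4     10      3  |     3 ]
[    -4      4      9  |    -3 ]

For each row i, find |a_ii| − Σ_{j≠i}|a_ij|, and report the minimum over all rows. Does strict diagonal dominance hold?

row 1: |7| − (3+3) = 1
row 2: |10| − (4+3) = 3
row 3: |9| − (4+4) = 1
minimum over rows = 1 → strictly diagonally dominant (convergence guaranteed)

1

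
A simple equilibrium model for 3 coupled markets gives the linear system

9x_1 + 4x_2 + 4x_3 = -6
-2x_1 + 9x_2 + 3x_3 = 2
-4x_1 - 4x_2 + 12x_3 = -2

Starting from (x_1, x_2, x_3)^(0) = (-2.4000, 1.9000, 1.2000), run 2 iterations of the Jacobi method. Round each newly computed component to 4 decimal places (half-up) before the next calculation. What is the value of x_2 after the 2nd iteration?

Iteration 1:
  x_1 = (-6 - (4)·1.9000 - (4)·1.2000) / (9) = -2.0444
  x_2 = (2 - (-2)·-2.4000 - (3)·1.2000) / (9) = -0.7111
  x_3 = (-2 - (-4)·-2.4000 - (-4)·1.9000) / (12) = -0.3333
Iteration 2:
  x_1 = (-6 - (4)·-0.7111 - (4)·-0.3333) / (9) = -0.2025
  x_2 = (2 - (-2)·-2.0444 - (3)·-0.3333) / (9) = -0.1210
  x_3 = (-2 - (-4)·-2.0444 - (-4)·-0.7111) / (12) = -1.0852

-0.1210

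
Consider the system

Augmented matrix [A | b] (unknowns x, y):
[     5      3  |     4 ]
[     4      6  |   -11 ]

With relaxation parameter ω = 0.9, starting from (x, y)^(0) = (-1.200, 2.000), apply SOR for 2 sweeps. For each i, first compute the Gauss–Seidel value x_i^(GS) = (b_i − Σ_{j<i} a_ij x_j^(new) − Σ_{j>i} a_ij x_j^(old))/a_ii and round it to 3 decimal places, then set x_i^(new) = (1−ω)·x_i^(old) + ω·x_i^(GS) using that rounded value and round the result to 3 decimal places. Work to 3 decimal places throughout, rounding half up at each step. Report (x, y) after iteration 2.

Iteration 1:
  x: GS value = (4 - (3)·2.000) / (5) = -0.400;  x ← (1−ω)·-1.200 + ω·-0.400 = -0.480
  y: GS value = (-11 - (4)·-0.480) / (6) = -1.513;  y ← (1−ω)·2.000 + ω·-1.513 = -1.162
Iteration 2:
  x: GS value = (4 - (3)·-1.162) / (5) = 1.497;  x ← (1−ω)·-0.480 + ω·1.497 = 1.299
  y: GS value = (-11 - (4)·1.299) / (6) = -2.699;  y ← (1−ω)·-1.162 + ω·-2.699 = -2.545

(1.299, -2.545)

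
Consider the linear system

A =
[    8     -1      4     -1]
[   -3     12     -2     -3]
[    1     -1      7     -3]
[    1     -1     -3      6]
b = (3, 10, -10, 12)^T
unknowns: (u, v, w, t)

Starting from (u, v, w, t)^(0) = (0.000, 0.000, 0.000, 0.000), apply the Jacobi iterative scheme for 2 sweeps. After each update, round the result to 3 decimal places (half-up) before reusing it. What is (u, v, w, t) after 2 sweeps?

(1.444, 1.189, -0.506, 1.362)

Iteration 1:
  u = (3 - (-1)·0.000 - (4)·0.000 - (-1)·0.000) / (8) = 0.375
  v = (10 - (-3)·0.000 - (-2)·0.000 - (-3)·0.000) / (12) = 0.833
  w = (-10 - (1)·0.000 - (-1)·0.000 - (-3)·0.000) / (7) = -1.429
  t = (12 - (1)·0.000 - (-1)·0.000 - (-3)·0.000) / (6) = 2.000
Iteration 2:
  u = (3 - (-1)·0.833 - (4)·-1.429 - (-1)·2.000) / (8) = 1.444
  v = (10 - (-3)·0.375 - (-2)·-1.429 - (-3)·2.000) / (12) = 1.189
  w = (-10 - (1)·0.375 - (-1)·0.833 - (-3)·2.000) / (7) = -0.506
  t = (12 - (1)·0.375 - (-1)·0.833 - (-3)·-1.429) / (6) = 1.362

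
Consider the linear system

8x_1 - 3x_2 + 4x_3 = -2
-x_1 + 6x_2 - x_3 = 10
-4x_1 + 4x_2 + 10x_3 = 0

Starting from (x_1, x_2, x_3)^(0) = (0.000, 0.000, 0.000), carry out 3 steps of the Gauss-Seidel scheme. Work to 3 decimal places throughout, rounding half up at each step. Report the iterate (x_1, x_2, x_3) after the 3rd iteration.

(0.560, 1.698, -0.455)

Iteration 1:
  x_1 = (-2 - (-3)·0.000 - (4)·0.000) / (8) = -0.250
  x_2 = (10 - (-1)·-0.250 - (-1)·0.000) / (6) = 1.625
  x_3 = (0 - (-4)·-0.250 - (4)·1.625) / (10) = -0.750
Iteration 2:
  x_1 = (-2 - (-3)·1.625 - (4)·-0.750) / (8) = 0.734
  x_2 = (10 - (-1)·0.734 - (-1)·-0.750) / (6) = 1.664
  x_3 = (0 - (-4)·0.734 - (4)·1.664) / (10) = -0.372
Iteration 3:
  x_1 = (-2 - (-3)·1.664 - (4)·-0.372) / (8) = 0.560
  x_2 = (10 - (-1)·0.560 - (-1)·-0.372) / (6) = 1.698
  x_3 = (0 - (-4)·0.560 - (4)·1.698) / (10) = -0.455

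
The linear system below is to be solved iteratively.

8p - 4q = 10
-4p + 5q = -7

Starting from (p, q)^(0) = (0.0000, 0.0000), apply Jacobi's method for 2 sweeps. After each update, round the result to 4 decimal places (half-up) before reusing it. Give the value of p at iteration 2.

0.5500

Iteration 1:
  p = (10 - (-4)·0.0000) / (8) = 1.2500
  q = (-7 - (-4)·0.0000) / (5) = -1.4000
Iteration 2:
  p = (10 - (-4)·-1.4000) / (8) = 0.5500
  q = (-7 - (-4)·1.2500) / (5) = -0.4000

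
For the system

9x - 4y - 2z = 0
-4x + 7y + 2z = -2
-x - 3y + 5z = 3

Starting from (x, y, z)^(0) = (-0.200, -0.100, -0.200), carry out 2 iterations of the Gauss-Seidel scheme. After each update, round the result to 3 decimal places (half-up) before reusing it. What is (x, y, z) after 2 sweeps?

Iteration 1:
  x = (0 - (-4)·-0.100 - (-2)·-0.200) / (9) = -0.089
  y = (-2 - (-4)·-0.089 - (2)·-0.200) / (7) = -0.279
  z = (3 - (-1)·-0.089 - (-3)·-0.279) / (5) = 0.415
Iteration 2:
  x = (0 - (-4)·-0.279 - (-2)·0.415) / (9) = -0.032
  y = (-2 - (-4)·-0.032 - (2)·0.415) / (7) = -0.423
  z = (3 - (-1)·-0.032 - (-3)·-0.423) / (5) = 0.340

(-0.032, -0.423, 0.340)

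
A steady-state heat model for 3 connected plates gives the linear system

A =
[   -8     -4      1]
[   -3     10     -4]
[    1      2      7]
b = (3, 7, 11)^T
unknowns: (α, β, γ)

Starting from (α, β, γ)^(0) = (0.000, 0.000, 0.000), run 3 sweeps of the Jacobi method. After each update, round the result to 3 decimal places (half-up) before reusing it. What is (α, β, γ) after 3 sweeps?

Iteration 1:
  α = (3 - (-4)·0.000 - (1)·0.000) / (-8) = -0.375
  β = (7 - (-3)·0.000 - (-4)·0.000) / (10) = 0.700
  γ = (11 - (1)·0.000 - (2)·0.000) / (7) = 1.571
Iteration 2:
  α = (3 - (-4)·0.700 - (1)·1.571) / (-8) = -0.529
  β = (7 - (-3)·-0.375 - (-4)·1.571) / (10) = 1.216
  γ = (11 - (1)·-0.375 - (2)·0.700) / (7) = 1.425
Iteration 3:
  α = (3 - (-4)·1.216 - (1)·1.425) / (-8) = -0.805
  β = (7 - (-3)·-0.529 - (-4)·1.425) / (10) = 1.111
  γ = (11 - (1)·-0.529 - (2)·1.216) / (7) = 1.300

(-0.805, 1.111, 1.300)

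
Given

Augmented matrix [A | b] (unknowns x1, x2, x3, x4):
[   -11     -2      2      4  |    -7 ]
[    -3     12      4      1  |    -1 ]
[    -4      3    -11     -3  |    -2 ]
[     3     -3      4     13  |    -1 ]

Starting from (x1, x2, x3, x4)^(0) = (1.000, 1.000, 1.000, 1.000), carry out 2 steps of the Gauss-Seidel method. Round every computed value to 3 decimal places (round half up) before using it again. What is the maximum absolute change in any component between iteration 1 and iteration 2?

Iteration 1:
  x1 = (-7 - (-2)·1.000 - (2)·1.000 - (4)·1.000) / (-11) = 1.000
  x2 = (-1 - (-3)·1.000 - (4)·1.000 - (1)·1.000) / (12) = -0.250
  x3 = (-2 - (-4)·1.000 - (3)·-0.250 - (-3)·1.000) / (-11) = -0.523
  x4 = (-1 - (3)·1.000 - (-3)·-0.250 - (4)·-0.523) / (13) = -0.204
Iteration 2:
  x1 = (-7 - (-2)·-0.250 - (2)·-0.523 - (4)·-0.204) / (-11) = 0.513
  x2 = (-1 - (-3)·0.513 - (4)·-0.523 - (1)·-0.204) / (12) = 0.236
  x3 = (-2 - (-4)·0.513 - (3)·0.236 - (-3)·-0.204) / (-11) = 0.115
  x4 = (-1 - (3)·0.513 - (-3)·0.236 - (4)·0.115) / (13) = -0.176
Change: (-0.487, 0.486, 0.638, 0.028) → max |·| = 0.638

0.638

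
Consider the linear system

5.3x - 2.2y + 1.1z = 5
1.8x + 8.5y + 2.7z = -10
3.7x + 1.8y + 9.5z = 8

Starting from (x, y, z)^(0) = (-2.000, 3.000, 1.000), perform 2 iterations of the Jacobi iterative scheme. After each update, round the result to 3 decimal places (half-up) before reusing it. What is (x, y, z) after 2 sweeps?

Iteration 1:
  x = (5 - (-2.2)·3.000 - (1.1)·1.000) / (5.3) = 1.981
  y = (-10 - (1.8)·-2.000 - (2.7)·1.000) / (8.5) = -1.071
  z = (8 - (3.7)·-2.000 - (1.8)·3.000) / (9.5) = 1.053
Iteration 2:
  x = (5 - (-2.2)·-1.071 - (1.1)·1.053) / (5.3) = 0.280
  y = (-10 - (1.8)·1.981 - (2.7)·1.053) / (8.5) = -1.930
  z = (8 - (3.7)·1.981 - (1.8)·-1.071) / (9.5) = 0.273

(0.280, -1.930, 0.273)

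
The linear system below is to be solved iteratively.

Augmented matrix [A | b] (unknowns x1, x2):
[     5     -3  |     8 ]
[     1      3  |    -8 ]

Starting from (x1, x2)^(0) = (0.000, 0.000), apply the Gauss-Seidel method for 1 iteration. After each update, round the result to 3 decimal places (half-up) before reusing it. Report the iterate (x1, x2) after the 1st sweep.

(1.600, -3.200)

Iteration 1:
  x1 = (8 - (-3)·0.000) / (5) = 1.600
  x2 = (-8 - (1)·1.600) / (3) = -3.200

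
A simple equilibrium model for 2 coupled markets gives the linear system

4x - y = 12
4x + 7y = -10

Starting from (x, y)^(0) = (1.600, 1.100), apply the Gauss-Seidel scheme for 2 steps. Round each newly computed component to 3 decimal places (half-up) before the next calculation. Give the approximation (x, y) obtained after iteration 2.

(2.175, -2.671)

Iteration 1:
  x = (12 - (-1)·1.100) / (4) = 3.275
  y = (-10 - (4)·3.275) / (7) = -3.300
Iteration 2:
  x = (12 - (-1)·-3.300) / (4) = 2.175
  y = (-10 - (4)·2.175) / (7) = -2.671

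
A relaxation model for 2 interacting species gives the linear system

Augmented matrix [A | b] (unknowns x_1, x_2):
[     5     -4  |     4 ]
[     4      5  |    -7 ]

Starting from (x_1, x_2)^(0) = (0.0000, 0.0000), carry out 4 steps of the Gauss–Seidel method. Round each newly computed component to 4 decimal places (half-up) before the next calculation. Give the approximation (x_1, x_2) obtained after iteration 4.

Iteration 1:
  x_1 = (4 - (-4)·0.0000) / (5) = 0.8000
  x_2 = (-7 - (4)·0.8000) / (5) = -2.0400
Iteration 2:
  x_1 = (4 - (-4)·-2.0400) / (5) = -0.8320
  x_2 = (-7 - (4)·-0.8320) / (5) = -0.7344
Iteration 3:
  x_1 = (4 - (-4)·-0.7344) / (5) = 0.2125
  x_2 = (-7 - (4)·0.2125) / (5) = -1.5700
Iteration 4:
  x_1 = (4 - (-4)·-1.5700) / (5) = -0.4560
  x_2 = (-7 - (4)·-0.4560) / (5) = -1.0352

(-0.4560, -1.0352)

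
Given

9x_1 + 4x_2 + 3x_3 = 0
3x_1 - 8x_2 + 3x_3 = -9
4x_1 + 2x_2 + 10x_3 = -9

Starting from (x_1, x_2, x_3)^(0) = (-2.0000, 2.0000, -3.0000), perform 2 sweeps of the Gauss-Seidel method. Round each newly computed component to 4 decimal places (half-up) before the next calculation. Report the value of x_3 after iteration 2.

-1.1956

Iteration 1:
  x_1 = (0 - (4)·2.0000 - (3)·-3.0000) / (9) = 0.1111
  x_2 = (-9 - (3)·0.1111 - (3)·-3.0000) / (-8) = 0.0417
  x_3 = (-9 - (4)·0.1111 - (2)·0.0417) / (10) = -0.9528
Iteration 2:
  x_1 = (0 - (4)·0.0417 - (3)·-0.9528) / (9) = 0.2991
  x_2 = (-9 - (3)·0.2991 - (3)·-0.9528) / (-8) = 0.8799
  x_3 = (-9 - (4)·0.2991 - (2)·0.8799) / (10) = -1.1956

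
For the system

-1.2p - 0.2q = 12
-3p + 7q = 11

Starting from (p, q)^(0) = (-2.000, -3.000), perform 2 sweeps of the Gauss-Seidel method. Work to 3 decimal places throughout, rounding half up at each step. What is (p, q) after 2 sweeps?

(-9.583, -2.536)

Iteration 1:
  p = (12 - (-0.2)·-3.000) / (-1.2) = -9.500
  q = (11 - (-3)·-9.500) / (7) = -2.500
Iteration 2:
  p = (12 - (-0.2)·-2.500) / (-1.2) = -9.583
  q = (11 - (-3)·-9.583) / (7) = -2.536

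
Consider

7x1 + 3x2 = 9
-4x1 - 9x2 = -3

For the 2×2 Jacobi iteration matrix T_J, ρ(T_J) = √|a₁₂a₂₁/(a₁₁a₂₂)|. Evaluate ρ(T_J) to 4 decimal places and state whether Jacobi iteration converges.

0.4364

a₁₂a₂₁/(a₁₁a₂₂) = (3)·(-4) / ((7)·(-9)) = 0.190476
ρ = √|0.190476| = √0.190476 = 0.4364
ρ < 1, so Jacobi converges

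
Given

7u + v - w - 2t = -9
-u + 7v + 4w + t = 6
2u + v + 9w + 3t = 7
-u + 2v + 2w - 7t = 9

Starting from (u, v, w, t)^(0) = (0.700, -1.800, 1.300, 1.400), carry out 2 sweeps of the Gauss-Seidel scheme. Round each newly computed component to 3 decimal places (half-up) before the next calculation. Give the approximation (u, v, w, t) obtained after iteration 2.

Iteration 1:
  u = (-9 - (1)·-1.800 - (-1)·1.300 - (-2)·1.400) / (7) = -0.443
  v = (6 - (-1)·-0.443 - (4)·1.300 - (1)·1.400) / (7) = -0.149
  w = (7 - (2)·-0.443 - (1)·-0.149 - (3)·1.400) / (9) = 0.426
  t = (9 - (-1)·-0.443 - (2)·-0.149 - (2)·0.426) / (-7) = -1.143
Iteration 2:
  u = (-9 - (1)·-0.149 - (-1)·0.426 - (-2)·-1.143) / (7) = -1.530
  v = (6 - (-1)·-1.530 - (4)·0.426 - (1)·-1.143) / (7) = 0.558
  w = (7 - (2)·-1.530 - (1)·0.558 - (3)·-1.143) / (9) = 1.437
  t = (9 - (-1)·-1.530 - (2)·0.558 - (2)·1.437) / (-7) = -0.497

(-1.530, 0.558, 1.437, -0.497)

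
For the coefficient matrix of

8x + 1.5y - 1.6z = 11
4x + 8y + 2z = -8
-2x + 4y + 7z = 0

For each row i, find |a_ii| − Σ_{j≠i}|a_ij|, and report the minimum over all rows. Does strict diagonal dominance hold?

row 1: |8| − (1.5+1.6) = 4.9
row 2: |8| − (4+2) = 2
row 3: |7| − (2+4) = 1
minimum over rows = 1 → strictly diagonally dominant (convergence guaranteed)

1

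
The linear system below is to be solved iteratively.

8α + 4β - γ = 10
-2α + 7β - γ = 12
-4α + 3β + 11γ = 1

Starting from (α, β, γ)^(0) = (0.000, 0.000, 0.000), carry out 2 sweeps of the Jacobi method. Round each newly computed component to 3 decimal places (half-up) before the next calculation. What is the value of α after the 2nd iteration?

0.404

Iteration 1:
  α = (10 - (4)·0.000 - (-1)·0.000) / (8) = 1.250
  β = (12 - (-2)·0.000 - (-1)·0.000) / (7) = 1.714
  γ = (1 - (-4)·0.000 - (3)·0.000) / (11) = 0.091
Iteration 2:
  α = (10 - (4)·1.714 - (-1)·0.091) / (8) = 0.404
  β = (12 - (-2)·1.250 - (-1)·0.091) / (7) = 2.084
  γ = (1 - (-4)·1.250 - (3)·1.714) / (11) = 0.078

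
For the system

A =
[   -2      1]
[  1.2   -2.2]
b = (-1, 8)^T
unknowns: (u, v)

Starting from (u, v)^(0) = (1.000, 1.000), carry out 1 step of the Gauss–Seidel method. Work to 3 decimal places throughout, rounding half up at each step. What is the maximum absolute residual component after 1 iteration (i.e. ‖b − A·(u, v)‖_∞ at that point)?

4.091

Iteration 1:
  u = (-1 - (1)·1.000) / (-2) = 1.000
  v = (8 - (1.2)·1.000) / (-2.2) = -3.091
Residual b − A·x = (4.091, 0.000); ∞-norm = 4.091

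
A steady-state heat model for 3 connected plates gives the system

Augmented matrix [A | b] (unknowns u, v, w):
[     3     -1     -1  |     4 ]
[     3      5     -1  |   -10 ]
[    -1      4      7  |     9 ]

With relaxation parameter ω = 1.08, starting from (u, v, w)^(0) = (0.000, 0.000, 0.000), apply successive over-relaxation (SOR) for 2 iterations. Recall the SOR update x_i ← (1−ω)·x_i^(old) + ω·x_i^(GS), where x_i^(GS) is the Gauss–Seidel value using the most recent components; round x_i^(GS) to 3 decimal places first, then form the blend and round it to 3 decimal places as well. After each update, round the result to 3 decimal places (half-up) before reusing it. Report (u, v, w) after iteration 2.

Iteration 1:
  u: GS value = (4 - (-1)·0.000 - (-1)·0.000) / (3) = 1.333;  u ← (1−ω)·0.000 + ω·1.333 = 1.440
  v: GS value = (-10 - (3)·1.440 - (-1)·0.000) / (5) = -2.864;  v ← (1−ω)·0.000 + ω·-2.864 = -3.093
  w: GS value = (9 - (-1)·1.440 - (4)·-3.093) / (7) = 3.259;  w ← (1−ω)·0.000 + ω·3.259 = 3.520
Iteration 2:
  u: GS value = (4 - (-1)·-3.093 - (-1)·3.520) / (3) = 1.476;  u ← (1−ω)·1.440 + ω·1.476 = 1.479
  v: GS value = (-10 - (3)·1.479 - (-1)·3.520) / (5) = -2.183;  v ← (1−ω)·-3.093 + ω·-2.183 = -2.110
  w: GS value = (9 - (-1)·1.479 - (4)·-2.110) / (7) = 2.703;  w ← (1−ω)·3.520 + ω·2.703 = 2.638

(1.479, -2.110, 2.638)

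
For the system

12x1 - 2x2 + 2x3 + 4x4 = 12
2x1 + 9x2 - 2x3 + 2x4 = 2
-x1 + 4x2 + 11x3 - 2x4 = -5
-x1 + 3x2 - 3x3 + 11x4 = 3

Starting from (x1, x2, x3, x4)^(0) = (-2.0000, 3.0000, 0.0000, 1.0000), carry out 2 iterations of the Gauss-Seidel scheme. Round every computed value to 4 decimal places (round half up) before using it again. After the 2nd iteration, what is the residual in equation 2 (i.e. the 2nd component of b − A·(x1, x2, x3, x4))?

Iteration 1:
  x1 = (12 - (-2)·3.0000 - (2)·0.0000 - (4)·1.0000) / (12) = 1.1667
  x2 = (2 - (2)·1.1667 - (-2)·0.0000 - (2)·1.0000) / (9) = -0.2593
  x3 = (-5 - (-1)·1.1667 - (4)·-0.2593 - (-2)·1.0000) / (11) = -0.0724
  x4 = (3 - (-1)·1.1667 - (3)·-0.2593 - (-3)·-0.0724) / (11) = 0.4298
Iteration 2:
  x1 = (12 - (-2)·-0.2593 - (2)·-0.0724 - (4)·0.4298) / (12) = 0.8256
  x2 = (2 - (2)·0.8256 - (-2)·-0.0724 - (2)·0.4298) / (9) = -0.0728
  x3 = (-5 - (-1)·0.8256 - (4)·-0.0728 - (-2)·0.4298) / (11) = -0.2749
  x4 = (3 - (-1)·0.8256 - (3)·-0.0728 - (-3)·-0.2749) / (11) = 0.2927
Residual b − A·x = (1.3262, -0.1312, -0.2739, -0.0004)

-0.1312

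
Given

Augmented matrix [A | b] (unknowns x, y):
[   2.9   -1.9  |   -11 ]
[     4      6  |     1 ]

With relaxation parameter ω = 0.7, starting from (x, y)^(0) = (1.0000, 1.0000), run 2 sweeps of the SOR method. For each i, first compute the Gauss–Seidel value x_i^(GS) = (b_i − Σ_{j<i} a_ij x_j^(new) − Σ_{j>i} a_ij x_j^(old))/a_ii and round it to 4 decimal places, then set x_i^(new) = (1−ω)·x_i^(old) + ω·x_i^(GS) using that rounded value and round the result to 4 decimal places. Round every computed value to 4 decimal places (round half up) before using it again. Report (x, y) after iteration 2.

Iteration 1:
  x: GS value = (-11 - (-1.9)·1.0000) / (2.9) = -3.1379;  x ← (1−ω)·1.0000 + ω·-3.1379 = -1.8965
  y: GS value = (1 - (4)·-1.8965) / (6) = 1.4310;  y ← (1−ω)·1.0000 + ω·1.4310 = 1.3017
Iteration 2:
  x: GS value = (-11 - (-1.9)·1.3017) / (2.9) = -2.9403;  x ← (1−ω)·-1.8965 + ω·-2.9403 = -2.6272
  y: GS value = (1 - (4)·-2.6272) / (6) = 1.9181;  y ← (1−ω)·1.3017 + ω·1.9181 = 1.7332

(-2.6272, 1.7332)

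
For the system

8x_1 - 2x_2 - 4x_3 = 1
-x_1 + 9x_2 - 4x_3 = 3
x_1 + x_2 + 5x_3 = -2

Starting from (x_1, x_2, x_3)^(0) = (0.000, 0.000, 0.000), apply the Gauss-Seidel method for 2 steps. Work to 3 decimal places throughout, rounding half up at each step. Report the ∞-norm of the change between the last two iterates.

Iteration 1:
  x_1 = (1 - (-2)·0.000 - (-4)·0.000) / (8) = 0.125
  x_2 = (3 - (-1)·0.125 - (-4)·0.000) / (9) = 0.347
  x_3 = (-2 - (1)·0.125 - (1)·0.347) / (5) = -0.494
Iteration 2:
  x_1 = (1 - (-2)·0.347 - (-4)·-0.494) / (8) = -0.035
  x_2 = (3 - (-1)·-0.035 - (-4)·-0.494) / (9) = 0.110
  x_3 = (-2 - (1)·-0.035 - (1)·0.110) / (5) = -0.415
Change: (-0.160, -0.237, 0.079) → max |·| = 0.237

0.237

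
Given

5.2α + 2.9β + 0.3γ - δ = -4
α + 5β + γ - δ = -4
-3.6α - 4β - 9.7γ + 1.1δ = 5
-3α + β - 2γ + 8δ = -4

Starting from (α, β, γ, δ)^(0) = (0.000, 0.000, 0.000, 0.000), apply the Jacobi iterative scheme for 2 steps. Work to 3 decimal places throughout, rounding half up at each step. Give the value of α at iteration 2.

-0.390

Iteration 1:
  α = (-4 - (2.9)·0.000 - (0.3)·0.000 - (-1)·0.000) / (5.2) = -0.769
  β = (-4 - (1)·0.000 - (1)·0.000 - (-1)·0.000) / (5) = -0.800
  γ = (5 - (-3.6)·0.000 - (-4)·0.000 - (1.1)·0.000) / (-9.7) = -0.515
  δ = (-4 - (-3)·0.000 - (1)·0.000 - (-2)·0.000) / (8) = -0.500
Iteration 2:
  α = (-4 - (2.9)·-0.800 - (0.3)·-0.515 - (-1)·-0.500) / (5.2) = -0.390
  β = (-4 - (1)·-0.769 - (1)·-0.515 - (-1)·-0.500) / (5) = -0.643
  γ = (5 - (-3.6)·-0.769 - (-4)·-0.800 - (1.1)·-0.500) / (-9.7) = 0.043
  δ = (-4 - (-3)·-0.769 - (1)·-0.800 - (-2)·-0.515) / (8) = -0.817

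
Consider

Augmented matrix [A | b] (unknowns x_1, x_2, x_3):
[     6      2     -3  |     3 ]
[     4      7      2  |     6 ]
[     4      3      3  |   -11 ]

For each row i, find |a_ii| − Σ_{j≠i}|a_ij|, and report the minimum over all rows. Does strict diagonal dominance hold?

-4

row 1: |6| − (2+3) = 1
row 2: |7| − (4+2) = 1
row 3: |3| − (4+3) = -4
minimum over rows = -4 → not strictly diagonally dominant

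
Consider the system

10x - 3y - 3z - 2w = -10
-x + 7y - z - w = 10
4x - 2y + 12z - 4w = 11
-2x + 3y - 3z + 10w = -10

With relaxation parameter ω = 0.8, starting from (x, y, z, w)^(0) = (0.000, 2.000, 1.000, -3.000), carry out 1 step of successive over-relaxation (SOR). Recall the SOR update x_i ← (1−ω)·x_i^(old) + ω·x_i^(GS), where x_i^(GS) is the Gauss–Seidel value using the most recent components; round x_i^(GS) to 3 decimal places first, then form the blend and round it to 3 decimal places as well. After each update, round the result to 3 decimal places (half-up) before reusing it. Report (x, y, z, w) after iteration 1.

Iteration 1:
  x: GS value = (-10 - (-3)·2.000 - (-3)·1.000 - (-2)·-3.000) / (10) = -0.700;  x ← (1−ω)·0.000 + ω·-0.700 = -0.560
  y: GS value = (10 - (-1)·-0.560 - (-1)·1.000 - (-1)·-3.000) / (7) = 1.063;  y ← (1−ω)·2.000 + ω·1.063 = 1.250
  z: GS value = (11 - (4)·-0.560 - (-2)·1.250 - (-4)·-3.000) / (12) = 0.312;  z ← (1−ω)·1.000 + ω·0.312 = 0.450
  w: GS value = (-10 - (-2)·-0.560 - (3)·1.250 - (-3)·0.450) / (10) = -1.352;  w ← (1−ω)·-3.000 + ω·-1.352 = -1.682

(-0.560, 1.250, 0.450, -1.682)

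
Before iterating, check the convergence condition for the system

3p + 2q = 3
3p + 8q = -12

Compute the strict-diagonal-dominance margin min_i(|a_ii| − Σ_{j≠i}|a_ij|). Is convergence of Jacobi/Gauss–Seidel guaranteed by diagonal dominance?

1

row 1: |3| − (2) = 1
row 2: |8| − (3) = 5
minimum over rows = 1 → strictly diagonally dominant (convergence guaranteed)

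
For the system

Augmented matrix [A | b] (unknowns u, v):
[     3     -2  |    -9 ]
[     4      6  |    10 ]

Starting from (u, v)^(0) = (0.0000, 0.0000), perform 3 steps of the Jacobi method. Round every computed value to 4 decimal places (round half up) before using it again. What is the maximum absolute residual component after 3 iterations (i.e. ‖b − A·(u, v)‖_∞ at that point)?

Iteration 1:
  u = (-9 - (-2)·0.0000) / (3) = -3.0000
  v = (10 - (4)·0.0000) / (6) = 1.6667
Iteration 2:
  u = (-9 - (-2)·1.6667) / (3) = -1.8889
  v = (10 - (4)·-3.0000) / (6) = 3.6667
Iteration 3:
  u = (-9 - (-2)·3.6667) / (3) = -0.5555
  v = (10 - (4)·-1.8889) / (6) = 2.9259
Residual b − A·x = (-1.4817, -5.3334); ∞-norm = 5.3334

5.3334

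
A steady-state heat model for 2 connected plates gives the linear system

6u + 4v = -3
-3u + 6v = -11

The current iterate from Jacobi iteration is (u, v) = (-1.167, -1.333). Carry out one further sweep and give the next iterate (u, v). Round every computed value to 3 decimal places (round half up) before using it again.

One sweep:
  u = (-3 - (4)·-1.333) / (6) = 0.389
  v = (-11 - (-3)·-1.167) / (6) = -2.417

(0.389, -2.417)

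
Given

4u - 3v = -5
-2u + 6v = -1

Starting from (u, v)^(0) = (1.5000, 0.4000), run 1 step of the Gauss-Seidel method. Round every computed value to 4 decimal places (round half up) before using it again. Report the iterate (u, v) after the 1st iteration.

Iteration 1:
  u = (-5 - (-3)·0.4000) / (4) = -0.9500
  v = (-1 - (-2)·-0.9500) / (6) = -0.4833

(-0.9500, -0.4833)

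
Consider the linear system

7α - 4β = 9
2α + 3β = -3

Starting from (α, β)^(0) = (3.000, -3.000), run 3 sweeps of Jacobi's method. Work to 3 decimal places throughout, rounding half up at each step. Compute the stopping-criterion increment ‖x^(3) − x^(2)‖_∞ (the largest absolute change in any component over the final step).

1.307

Iteration 1:
  α = (9 - (-4)·-3.000) / (7) = -0.429
  β = (-3 - (2)·3.000) / (3) = -3.000
Iteration 2:
  α = (9 - (-4)·-3.000) / (7) = -0.429
  β = (-3 - (2)·-0.429) / (3) = -0.714
Iteration 3:
  α = (9 - (-4)·-0.714) / (7) = 0.878
  β = (-3 - (2)·-0.429) / (3) = -0.714
Change: (1.307, 0.000) → max |·| = 1.307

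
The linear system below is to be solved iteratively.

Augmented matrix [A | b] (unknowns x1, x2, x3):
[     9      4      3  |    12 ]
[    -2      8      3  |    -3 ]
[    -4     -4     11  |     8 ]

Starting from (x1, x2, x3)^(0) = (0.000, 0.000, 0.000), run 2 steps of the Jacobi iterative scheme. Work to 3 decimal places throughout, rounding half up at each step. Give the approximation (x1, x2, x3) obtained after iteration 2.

Iteration 1:
  x1 = (12 - (4)·0.000 - (3)·0.000) / (9) = 1.333
  x2 = (-3 - (-2)·0.000 - (3)·0.000) / (8) = -0.375
  x3 = (8 - (-4)·0.000 - (-4)·0.000) / (11) = 0.727
Iteration 2:
  x1 = (12 - (4)·-0.375 - (3)·0.727) / (9) = 1.258
  x2 = (-3 - (-2)·1.333 - (3)·0.727) / (8) = -0.314
  x3 = (8 - (-4)·1.333 - (-4)·-0.375) / (11) = 1.076

(1.258, -0.314, 1.076)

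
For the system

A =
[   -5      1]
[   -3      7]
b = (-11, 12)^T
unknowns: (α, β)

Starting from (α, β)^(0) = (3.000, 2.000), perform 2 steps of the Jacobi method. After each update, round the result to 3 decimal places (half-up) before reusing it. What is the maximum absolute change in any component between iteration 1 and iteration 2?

Iteration 1:
  α = (-11 - (1)·2.000) / (-5) = 2.600
  β = (12 - (-3)·3.000) / (7) = 3.000
Iteration 2:
  α = (-11 - (1)·3.000) / (-5) = 2.800
  β = (12 - (-3)·2.600) / (7) = 2.829
Change: (0.200, -0.171) → max |·| = 0.200

0.200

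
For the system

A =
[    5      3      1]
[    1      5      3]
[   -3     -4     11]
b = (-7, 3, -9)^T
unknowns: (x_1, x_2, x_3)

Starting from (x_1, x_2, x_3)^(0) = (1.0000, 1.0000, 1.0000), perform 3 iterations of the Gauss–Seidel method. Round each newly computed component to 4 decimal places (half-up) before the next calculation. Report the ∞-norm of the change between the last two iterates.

0.8484

Iteration 1:
  x_1 = (-7 - (3)·1.0000 - (1)·1.0000) / (5) = -2.2000
  x_2 = (3 - (1)·-2.2000 - (3)·1.0000) / (5) = 0.4400
  x_3 = (-9 - (-3)·-2.2000 - (-4)·0.4400) / (11) = -1.2582
Iteration 2:
  x_1 = (-7 - (3)·0.4400 - (1)·-1.2582) / (5) = -1.4124
  x_2 = (3 - (1)·-1.4124 - (3)·-1.2582) / (5) = 1.6374
  x_3 = (-9 - (-3)·-1.4124 - (-4)·1.6374) / (11) = -0.6080
Iteration 3:
  x_1 = (-7 - (3)·1.6374 - (1)·-0.6080) / (5) = -2.2608
  x_2 = (3 - (1)·-2.2608 - (3)·-0.6080) / (5) = 1.4170
  x_3 = (-9 - (-3)·-2.2608 - (-4)·1.4170) / (11) = -0.9195
Change: (-0.8484, -0.2204, -0.3115) → max |·| = 0.8484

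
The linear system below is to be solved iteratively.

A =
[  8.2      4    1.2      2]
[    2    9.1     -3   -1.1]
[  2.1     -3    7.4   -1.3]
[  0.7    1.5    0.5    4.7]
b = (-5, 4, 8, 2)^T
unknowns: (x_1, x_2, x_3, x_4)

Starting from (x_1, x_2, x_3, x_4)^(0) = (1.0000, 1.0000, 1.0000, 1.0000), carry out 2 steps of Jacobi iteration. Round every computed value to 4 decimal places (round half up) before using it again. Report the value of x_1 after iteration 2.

Iteration 1:
  x_1 = (-5 - (4)·1.0000 - (1.2)·1.0000 - (2)·1.0000) / (8.2) = -1.4878
  x_2 = (4 - (2)·1.0000 - (-3)·1.0000 - (-1.1)·1.0000) / (9.1) = 0.6703
  x_3 = (8 - (2.1)·1.0000 - (-3)·1.0000 - (-1.3)·1.0000) / (7.4) = 1.3784
  x_4 = (2 - (0.7)·1.0000 - (1.5)·1.0000 - (0.5)·1.0000) / (4.7) = -0.1489
Iteration 2:
  x_1 = (-5 - (4)·0.6703 - (1.2)·1.3784 - (2)·-0.1489) / (8.2) = -1.1021
  x_2 = (4 - (2)·-1.4878 - (-3)·1.3784 - (-1.1)·-0.1489) / (9.1) = 1.2030
  x_3 = (8 - (2.1)·-1.4878 - (-3)·0.6703 - (-1.3)·-0.1489) / (7.4) = 1.7489
  x_4 = (2 - (0.7)·-1.4878 - (1.5)·0.6703 - (0.5)·1.3784) / (4.7) = 0.2866

-1.1021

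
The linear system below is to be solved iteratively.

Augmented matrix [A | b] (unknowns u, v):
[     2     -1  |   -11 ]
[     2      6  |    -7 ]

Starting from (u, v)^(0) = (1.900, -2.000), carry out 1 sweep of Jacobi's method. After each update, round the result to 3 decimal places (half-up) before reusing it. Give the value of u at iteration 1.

Iteration 1:
  u = (-11 - (-1)·-2.000) / (2) = -6.500
  v = (-7 - (2)·1.900) / (6) = -1.800

-6.500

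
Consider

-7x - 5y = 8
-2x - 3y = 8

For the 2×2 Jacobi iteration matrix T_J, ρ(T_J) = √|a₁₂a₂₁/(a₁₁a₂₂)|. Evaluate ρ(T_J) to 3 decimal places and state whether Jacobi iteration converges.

a₁₂a₂₁/(a₁₁a₂₂) = (-5)·(-2) / ((-7)·(-3)) = 0.476190
ρ = √|0.476190| = √0.476190 = 0.690
ρ < 1, so Jacobi converges

0.690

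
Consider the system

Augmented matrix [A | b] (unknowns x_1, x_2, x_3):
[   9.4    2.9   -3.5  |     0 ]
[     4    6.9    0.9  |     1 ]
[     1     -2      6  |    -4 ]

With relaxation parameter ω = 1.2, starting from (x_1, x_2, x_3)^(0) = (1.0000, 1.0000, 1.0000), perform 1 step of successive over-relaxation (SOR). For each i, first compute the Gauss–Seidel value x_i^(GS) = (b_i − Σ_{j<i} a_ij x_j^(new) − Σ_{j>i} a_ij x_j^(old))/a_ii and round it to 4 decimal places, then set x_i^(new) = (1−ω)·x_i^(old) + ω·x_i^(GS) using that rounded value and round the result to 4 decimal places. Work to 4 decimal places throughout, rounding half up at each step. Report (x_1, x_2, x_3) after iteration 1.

Iteration 1:
  x_1: GS value = (0 - (2.9)·1.0000 - (-3.5)·1.0000) / (9.4) = 0.0638;  x_1 ← (1−ω)·1.0000 + ω·0.0638 = -0.1234
  x_2: GS value = (1 - (4)·-0.1234 - (0.9)·1.0000) / (6.9) = 0.0860;  x_2 ← (1−ω)·1.0000 + ω·0.0860 = -0.0968
  x_3: GS value = (-4 - (1)·-0.1234 - (-2)·-0.0968) / (6) = -0.6784;  x_3 ← (1−ω)·1.0000 + ω·-0.6784 = -1.0141

(-0.1234, -0.0968, -1.0141)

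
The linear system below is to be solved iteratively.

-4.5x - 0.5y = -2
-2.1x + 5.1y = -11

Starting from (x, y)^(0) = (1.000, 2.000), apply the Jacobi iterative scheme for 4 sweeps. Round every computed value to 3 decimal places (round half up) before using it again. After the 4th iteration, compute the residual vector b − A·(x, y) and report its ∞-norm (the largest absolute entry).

0.042

Iteration 1:
  x = (-2 - (-0.5)·2.000) / (-4.5) = 0.222
  y = (-11 - (-2.1)·1.000) / (5.1) = -1.745
Iteration 2:
  x = (-2 - (-0.5)·-1.745) / (-4.5) = 0.638
  y = (-11 - (-2.1)·0.222) / (5.1) = -2.065
Iteration 3:
  x = (-2 - (-0.5)·-2.065) / (-4.5) = 0.674
  y = (-11 - (-2.1)·0.638) / (5.1) = -1.894
Iteration 4:
  x = (-2 - (-0.5)·-1.894) / (-4.5) = 0.655
  y = (-11 - (-2.1)·0.674) / (5.1) = -1.879
Residual b − A·x = (0.008, -0.042); ∞-norm = 0.042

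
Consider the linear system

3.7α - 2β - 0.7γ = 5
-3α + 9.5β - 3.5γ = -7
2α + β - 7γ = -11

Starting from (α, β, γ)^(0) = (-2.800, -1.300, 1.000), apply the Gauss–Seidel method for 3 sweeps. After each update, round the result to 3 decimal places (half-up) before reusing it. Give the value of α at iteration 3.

1.987

Iteration 1:
  α = (5 - (-2)·-1.300 - (-0.7)·1.000) / (3.7) = 0.838
  β = (-7 - (-3)·0.838 - (-3.5)·1.000) / (9.5) = -0.104
  γ = (-11 - (2)·0.838 - (1)·-0.104) / (-7) = 1.796
Iteration 2:
  α = (5 - (-2)·-0.104 - (-0.7)·1.796) / (3.7) = 1.635
  β = (-7 - (-3)·1.635 - (-3.5)·1.796) / (9.5) = 0.441
  γ = (-11 - (2)·1.635 - (1)·0.441) / (-7) = 2.102
Iteration 3:
  α = (5 - (-2)·0.441 - (-0.7)·2.102) / (3.7) = 1.987
  β = (-7 - (-3)·1.987 - (-3.5)·2.102) / (9.5) = 0.665
  γ = (-11 - (2)·1.987 - (1)·0.665) / (-7) = 2.234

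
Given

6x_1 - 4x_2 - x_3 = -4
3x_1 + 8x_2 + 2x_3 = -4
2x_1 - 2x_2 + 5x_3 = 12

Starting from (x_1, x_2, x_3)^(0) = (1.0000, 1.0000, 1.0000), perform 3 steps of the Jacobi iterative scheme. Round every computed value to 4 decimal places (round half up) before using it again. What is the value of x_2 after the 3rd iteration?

Iteration 1:
  x_1 = (-4 - (-4)·1.0000 - (-1)·1.0000) / (6) = 0.1667
  x_2 = (-4 - (3)·1.0000 - (2)·1.0000) / (8) = -1.1250
  x_3 = (12 - (2)·1.0000 - (-2)·1.0000) / (5) = 2.4000
Iteration 2:
  x_1 = (-4 - (-4)·-1.1250 - (-1)·2.4000) / (6) = -1.0167
  x_2 = (-4 - (3)·0.1667 - (2)·2.4000) / (8) = -1.1625
  x_3 = (12 - (2)·0.1667 - (-2)·-1.1250) / (5) = 1.8833
Iteration 3:
  x_1 = (-4 - (-4)·-1.1625 - (-1)·1.8833) / (6) = -1.1278
  x_2 = (-4 - (3)·-1.0167 - (2)·1.8833) / (8) = -0.5896
  x_3 = (12 - (2)·-1.0167 - (-2)·-1.1625) / (5) = 2.3417

-0.5896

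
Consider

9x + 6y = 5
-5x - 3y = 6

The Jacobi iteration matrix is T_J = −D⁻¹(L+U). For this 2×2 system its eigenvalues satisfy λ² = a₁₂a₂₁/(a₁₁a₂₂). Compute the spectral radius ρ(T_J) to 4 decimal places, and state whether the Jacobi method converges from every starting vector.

1.0541

a₁₂a₂₁/(a₁₁a₂₂) = (6)·(-5) / ((9)·(-3)) = 1.111111
ρ = √|1.111111| = √1.111111 = 1.0541
ρ > 1, so Jacobi diverges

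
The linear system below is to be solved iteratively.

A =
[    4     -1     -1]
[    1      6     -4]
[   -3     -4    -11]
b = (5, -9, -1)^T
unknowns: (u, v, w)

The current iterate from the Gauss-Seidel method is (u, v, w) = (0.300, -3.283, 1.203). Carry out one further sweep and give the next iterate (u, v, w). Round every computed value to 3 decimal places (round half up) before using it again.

(0.730, -0.820, 0.190)

One sweep:
  u = (5 - (-1)·-3.283 - (-1)·1.203) / (4) = 0.730
  v = (-9 - (1)·0.730 - (-4)·1.203) / (6) = -0.820
  w = (-1 - (-3)·0.730 - (-4)·-0.820) / (-11) = 0.190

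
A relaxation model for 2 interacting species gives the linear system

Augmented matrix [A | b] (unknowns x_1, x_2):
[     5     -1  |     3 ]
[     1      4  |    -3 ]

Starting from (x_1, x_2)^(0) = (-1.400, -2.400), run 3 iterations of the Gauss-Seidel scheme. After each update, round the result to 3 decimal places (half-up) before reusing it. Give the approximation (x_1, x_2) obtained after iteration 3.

(0.428, -0.857)

Iteration 1:
  x_1 = (3 - (-1)·-2.400) / (5) = 0.120
  x_2 = (-3 - (1)·0.120) / (4) = -0.780
Iteration 2:
  x_1 = (3 - (-1)·-0.780) / (5) = 0.444
  x_2 = (-3 - (1)·0.444) / (4) = -0.861
Iteration 3:
  x_1 = (3 - (-1)·-0.861) / (5) = 0.428
  x_2 = (-3 - (1)·0.428) / (4) = -0.857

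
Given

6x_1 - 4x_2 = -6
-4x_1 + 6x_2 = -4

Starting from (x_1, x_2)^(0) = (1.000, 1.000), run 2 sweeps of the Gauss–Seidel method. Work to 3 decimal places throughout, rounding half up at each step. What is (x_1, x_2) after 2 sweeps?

Iteration 1:
  x_1 = (-6 - (-4)·1.000) / (6) = -0.333
  x_2 = (-4 - (-4)·-0.333) / (6) = -0.889
Iteration 2:
  x_1 = (-6 - (-4)·-0.889) / (6) = -1.593
  x_2 = (-4 - (-4)·-1.593) / (6) = -1.729

(-1.593, -1.729)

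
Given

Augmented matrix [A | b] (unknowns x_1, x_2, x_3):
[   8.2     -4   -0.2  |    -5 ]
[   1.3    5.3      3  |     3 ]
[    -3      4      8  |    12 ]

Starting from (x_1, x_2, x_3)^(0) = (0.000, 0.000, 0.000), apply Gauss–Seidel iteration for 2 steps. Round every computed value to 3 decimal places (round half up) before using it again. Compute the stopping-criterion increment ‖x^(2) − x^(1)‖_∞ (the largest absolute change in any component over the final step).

0.608

Iteration 1:
  x_1 = (-5 - (-4)·0.000 - (-0.2)·0.000) / (8.2) = -0.610
  x_2 = (3 - (1.3)·-0.610 - (3)·0.000) / (5.3) = 0.716
  x_3 = (12 - (-3)·-0.610 - (4)·0.716) / (8) = 0.913
Iteration 2:
  x_1 = (-5 - (-4)·0.716 - (-0.2)·0.913) / (8.2) = -0.238
  x_2 = (3 - (1.3)·-0.238 - (3)·0.913) / (5.3) = 0.108
  x_3 = (12 - (-3)·-0.238 - (4)·0.108) / (8) = 1.357
Change: (0.372, -0.608, 0.444) → max |·| = 0.608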